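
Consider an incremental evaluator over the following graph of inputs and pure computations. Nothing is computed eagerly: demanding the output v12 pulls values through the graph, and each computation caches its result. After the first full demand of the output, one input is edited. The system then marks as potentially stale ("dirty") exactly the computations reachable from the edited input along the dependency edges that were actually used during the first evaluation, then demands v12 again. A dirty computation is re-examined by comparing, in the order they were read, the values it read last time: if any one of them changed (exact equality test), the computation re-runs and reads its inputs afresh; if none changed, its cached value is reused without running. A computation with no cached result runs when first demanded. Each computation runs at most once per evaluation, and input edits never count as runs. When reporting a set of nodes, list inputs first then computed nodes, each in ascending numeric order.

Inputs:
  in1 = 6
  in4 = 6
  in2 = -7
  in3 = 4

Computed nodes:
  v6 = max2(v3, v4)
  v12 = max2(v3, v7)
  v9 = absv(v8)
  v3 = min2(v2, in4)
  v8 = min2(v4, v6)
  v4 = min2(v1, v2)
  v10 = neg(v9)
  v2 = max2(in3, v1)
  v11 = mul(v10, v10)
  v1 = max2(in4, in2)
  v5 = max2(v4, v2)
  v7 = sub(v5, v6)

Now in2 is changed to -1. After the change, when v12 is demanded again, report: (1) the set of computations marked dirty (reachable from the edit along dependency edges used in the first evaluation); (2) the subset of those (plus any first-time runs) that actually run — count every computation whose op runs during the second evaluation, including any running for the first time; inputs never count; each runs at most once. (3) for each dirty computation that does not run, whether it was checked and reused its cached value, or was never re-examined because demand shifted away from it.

Initial pass — values computed on the first demand:
  v1 = max2(6, -7) = 6
  v2 = max2(4, 6) = 6
  v3 = min2(6, 6) = 6
  v4 = min2(6, 6) = 6
  v5 = max2(6, 6) = 6
  v6 = max2(6, 6) = 6
  v7 = sub(6, 6) = 0
  v12 = max2(6, 0) = 6

Second demand — change propagation:
  v1: re-runs because in2 -7->-1; new result 6 (unchanged).
  v2: re-examined; everything it read last time is the same (in3 unchanged, v1 unchanged) — cache 6 kept, no run.
  v3: re-examined; everything it read last time is the same (v2 unchanged, in4 unchanged) — cache 6 kept, no run.
  v4: re-examined; everything it read last time is the same (v1 unchanged, v2 unchanged) — cache 6 kept, no run.
  v5: re-examined; everything it read last time is the same (v4 unchanged, v2 unchanged) — cache 6 kept, no run.
  v6: re-examined; everything it read last time is the same (v3 unchanged, v4 unchanged) — cache 6 kept, no run.
  v7: re-examined; everything it read last time is the same (v5 unchanged, v6 unchanged) — cache 0 kept, no run.
  v12: re-examined; everything it read last time is the same (v3 unchanged, v7 unchanged) — cache 6 kept, no run.

The important point: v1 recomputes to an identical value, and the output ends up unchanged.

Dirty set: v1, v2, v3, v4, v5, v6, v7, v12.
Run set: v1 (1 run).
Re-examined without running (cache reused): v2, v3, v4, v5, v6, v7, v12.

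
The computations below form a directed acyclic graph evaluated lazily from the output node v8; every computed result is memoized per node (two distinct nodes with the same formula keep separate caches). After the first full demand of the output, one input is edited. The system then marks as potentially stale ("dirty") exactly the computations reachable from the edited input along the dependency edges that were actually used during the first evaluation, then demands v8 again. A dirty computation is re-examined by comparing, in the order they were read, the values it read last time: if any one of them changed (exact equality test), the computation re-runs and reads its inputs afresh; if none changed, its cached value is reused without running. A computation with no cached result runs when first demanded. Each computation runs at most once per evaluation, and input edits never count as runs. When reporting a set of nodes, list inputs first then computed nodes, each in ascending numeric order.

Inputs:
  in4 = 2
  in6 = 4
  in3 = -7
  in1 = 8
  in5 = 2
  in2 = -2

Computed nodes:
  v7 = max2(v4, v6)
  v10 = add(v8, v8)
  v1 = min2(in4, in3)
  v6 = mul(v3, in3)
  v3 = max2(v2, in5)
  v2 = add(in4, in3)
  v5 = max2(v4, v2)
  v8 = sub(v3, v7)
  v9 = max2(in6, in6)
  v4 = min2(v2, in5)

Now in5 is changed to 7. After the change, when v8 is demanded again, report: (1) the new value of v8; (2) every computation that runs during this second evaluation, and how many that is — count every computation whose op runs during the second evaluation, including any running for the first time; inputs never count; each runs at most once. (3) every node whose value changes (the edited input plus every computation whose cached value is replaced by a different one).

First demand of the output computes:
  v2 = add(2, -7) = -5
  v3 = max2(-5, 2) = 2
  v4 = min2(-5, 2) = -5
  v6 = mul(2, -7) = -14
  v7 = max2(-5, -14) = -5
  v8 = sub(2, -5) = 7

After the edit, cleaning proceeds:
  v3: a read changed (in5 2->7) — executes, giving 7.
  v4: a read changed (in5 2->7) — executes, giving -5 — identical to its old value.
  v6: a read changed (v3 2->7) — executes, giving -49.
  v7: a read changed (v6 -14->-49) — executes, giving -5 — identical to its old value.
  v8: a read changed (v3 2->7) — executes, giving 12.

Demanding v8 again yields 12.
5 computations run: v3, v4, v6, v7, v8.
The nodes whose values change: in5, v3, v6, v8.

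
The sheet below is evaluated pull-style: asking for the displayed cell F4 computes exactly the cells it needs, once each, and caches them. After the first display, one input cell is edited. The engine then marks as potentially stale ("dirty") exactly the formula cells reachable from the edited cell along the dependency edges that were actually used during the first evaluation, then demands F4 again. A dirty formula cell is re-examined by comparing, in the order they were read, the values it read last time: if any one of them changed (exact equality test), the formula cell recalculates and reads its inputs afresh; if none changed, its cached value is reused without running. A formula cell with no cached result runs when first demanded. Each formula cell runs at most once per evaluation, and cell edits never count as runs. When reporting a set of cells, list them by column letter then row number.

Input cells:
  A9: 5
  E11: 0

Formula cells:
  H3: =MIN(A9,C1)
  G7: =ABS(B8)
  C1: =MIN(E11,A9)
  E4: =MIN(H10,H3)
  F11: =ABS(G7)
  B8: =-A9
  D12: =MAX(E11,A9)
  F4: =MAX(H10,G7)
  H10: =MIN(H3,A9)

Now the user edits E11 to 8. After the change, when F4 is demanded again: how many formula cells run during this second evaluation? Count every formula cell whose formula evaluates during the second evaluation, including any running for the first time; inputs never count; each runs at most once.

4 formula cells run: C1, F4, H3, H10.

First demand of the output computes:
  B8 = -(5) = -5
  C1 = MIN(0, 5) = 0
  G7 = ABS(-5) = 5
  H3 = MIN(5, 0) = 0
  H10 = MIN(0, 5) = 0
  F4 = MAX(0, 5) = 5

After the edit, cleaning proceeds:
  C1: a read changed (E11 0->8) — executes, giving 5.
  H3: a read changed (C1 0->5) — executes, giving 5.
  H10: a read changed (H3 0->5) — executes, giving 5.
  F4: a read changed (H10 0->5) — executes, giving 5 — identical to its old value.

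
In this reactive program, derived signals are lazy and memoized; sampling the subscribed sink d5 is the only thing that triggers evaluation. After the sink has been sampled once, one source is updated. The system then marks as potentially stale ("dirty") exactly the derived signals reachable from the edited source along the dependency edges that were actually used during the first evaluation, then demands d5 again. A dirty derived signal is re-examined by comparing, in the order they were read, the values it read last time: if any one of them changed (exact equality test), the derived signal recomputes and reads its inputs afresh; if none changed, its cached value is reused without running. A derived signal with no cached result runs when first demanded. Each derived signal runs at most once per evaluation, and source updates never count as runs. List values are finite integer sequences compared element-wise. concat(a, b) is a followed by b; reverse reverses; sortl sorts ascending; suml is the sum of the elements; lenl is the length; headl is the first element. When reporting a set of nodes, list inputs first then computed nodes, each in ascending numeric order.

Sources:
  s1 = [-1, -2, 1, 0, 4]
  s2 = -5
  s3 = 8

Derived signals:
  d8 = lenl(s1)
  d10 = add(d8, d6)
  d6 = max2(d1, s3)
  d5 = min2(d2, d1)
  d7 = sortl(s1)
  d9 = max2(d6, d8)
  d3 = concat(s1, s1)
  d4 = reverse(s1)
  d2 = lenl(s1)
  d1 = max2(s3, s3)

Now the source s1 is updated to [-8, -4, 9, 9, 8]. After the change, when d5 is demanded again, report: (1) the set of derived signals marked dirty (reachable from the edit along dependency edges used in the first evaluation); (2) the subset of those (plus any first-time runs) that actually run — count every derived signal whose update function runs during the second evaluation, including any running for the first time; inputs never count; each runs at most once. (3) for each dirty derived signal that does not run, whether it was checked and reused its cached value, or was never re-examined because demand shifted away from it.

The edit dirties: d2, d5.
1 derived signals run: d2.
Cache hits after checking: d5.
Note the absorption at d2: it re-runs yet its value is the same, leaving the output's value untouched.

First demand of the output computes:
  d1 = max2(8, 8) = 8
  d2 = lenl([-1, -2, 1, 0, 4]) = 5
  d5 = min2(5, 8) = 5

After the edit, cleaning proceeds:
  d2: a read changed (s1 [-1, -2, 1, 0, 4]->[-8, -4, 9, 9, 8]) — executes, giving 5 — identical to its old value.
  d5: dirty, but its reads are unchanged (d2 unchanged, d1 unchanged); cached 5 stands.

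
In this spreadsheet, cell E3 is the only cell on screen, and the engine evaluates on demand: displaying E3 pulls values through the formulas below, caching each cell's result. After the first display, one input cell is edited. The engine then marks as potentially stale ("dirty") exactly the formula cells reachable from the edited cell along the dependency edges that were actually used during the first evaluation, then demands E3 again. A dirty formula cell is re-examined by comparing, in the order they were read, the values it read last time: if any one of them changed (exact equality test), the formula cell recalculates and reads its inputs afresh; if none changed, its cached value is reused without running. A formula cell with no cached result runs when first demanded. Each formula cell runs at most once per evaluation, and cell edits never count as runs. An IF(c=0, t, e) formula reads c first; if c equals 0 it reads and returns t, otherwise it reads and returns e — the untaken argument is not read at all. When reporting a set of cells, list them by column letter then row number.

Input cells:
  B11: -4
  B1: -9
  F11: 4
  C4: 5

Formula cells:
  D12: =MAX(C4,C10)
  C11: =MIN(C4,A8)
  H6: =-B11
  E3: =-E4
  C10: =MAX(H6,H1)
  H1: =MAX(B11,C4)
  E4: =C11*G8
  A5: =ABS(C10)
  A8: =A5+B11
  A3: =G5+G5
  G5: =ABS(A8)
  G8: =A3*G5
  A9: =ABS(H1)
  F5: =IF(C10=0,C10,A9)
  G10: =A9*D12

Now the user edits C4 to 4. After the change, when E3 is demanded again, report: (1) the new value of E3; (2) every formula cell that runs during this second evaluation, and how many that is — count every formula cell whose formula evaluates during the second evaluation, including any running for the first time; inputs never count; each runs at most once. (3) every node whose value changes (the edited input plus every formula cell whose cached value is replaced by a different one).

E3 now evaluates to 0.
Run set: A3, A5, A8, C10, C11, E3, E4, G5, G8, H1 (10 run).
Changed values: A3, A5, A8, C4, C10, C11, E3, E4, G5, G8, H1.

Initial pass — values computed on the first demand:
  H1 = MAX(-4, 5) = 5
  H6 = -(-4) = 4
  C10 = MAX(4, 5) = 5
  A5 = ABS(5) = 5
  A8 = 5 + -4 = 1
  C11 = MIN(5, 1) = 1
  G5 = ABS(1) = 1
  A3 = 1 + 1 = 2
  G8 = 2 * 1 = 2
  E4 = 1 * 2 = 2
  E3 = -(2) = -2

Second demand — change propagation:
  H1: re-runs because C4 5->4; new result 4.
  C10: re-runs because H1 5->4; new result 4.
  A5: re-runs because C10 5->4; new result 4.
  A8: re-runs because A5 5->4; new result 0.
  C11: re-runs because C4 5->4; A8 1->0; new result 0.
  G5: re-runs because A8 1->0; new result 0.
  A3: re-runs because G5 1->0; G5 1->0; new result 0.
  G8: re-runs because A3 2->0; G5 1->0; new result 0.
  E4: re-runs because C11 1->0; G8 2->0; new result 0.
  E3: re-runs because E4 2->0; new result 0.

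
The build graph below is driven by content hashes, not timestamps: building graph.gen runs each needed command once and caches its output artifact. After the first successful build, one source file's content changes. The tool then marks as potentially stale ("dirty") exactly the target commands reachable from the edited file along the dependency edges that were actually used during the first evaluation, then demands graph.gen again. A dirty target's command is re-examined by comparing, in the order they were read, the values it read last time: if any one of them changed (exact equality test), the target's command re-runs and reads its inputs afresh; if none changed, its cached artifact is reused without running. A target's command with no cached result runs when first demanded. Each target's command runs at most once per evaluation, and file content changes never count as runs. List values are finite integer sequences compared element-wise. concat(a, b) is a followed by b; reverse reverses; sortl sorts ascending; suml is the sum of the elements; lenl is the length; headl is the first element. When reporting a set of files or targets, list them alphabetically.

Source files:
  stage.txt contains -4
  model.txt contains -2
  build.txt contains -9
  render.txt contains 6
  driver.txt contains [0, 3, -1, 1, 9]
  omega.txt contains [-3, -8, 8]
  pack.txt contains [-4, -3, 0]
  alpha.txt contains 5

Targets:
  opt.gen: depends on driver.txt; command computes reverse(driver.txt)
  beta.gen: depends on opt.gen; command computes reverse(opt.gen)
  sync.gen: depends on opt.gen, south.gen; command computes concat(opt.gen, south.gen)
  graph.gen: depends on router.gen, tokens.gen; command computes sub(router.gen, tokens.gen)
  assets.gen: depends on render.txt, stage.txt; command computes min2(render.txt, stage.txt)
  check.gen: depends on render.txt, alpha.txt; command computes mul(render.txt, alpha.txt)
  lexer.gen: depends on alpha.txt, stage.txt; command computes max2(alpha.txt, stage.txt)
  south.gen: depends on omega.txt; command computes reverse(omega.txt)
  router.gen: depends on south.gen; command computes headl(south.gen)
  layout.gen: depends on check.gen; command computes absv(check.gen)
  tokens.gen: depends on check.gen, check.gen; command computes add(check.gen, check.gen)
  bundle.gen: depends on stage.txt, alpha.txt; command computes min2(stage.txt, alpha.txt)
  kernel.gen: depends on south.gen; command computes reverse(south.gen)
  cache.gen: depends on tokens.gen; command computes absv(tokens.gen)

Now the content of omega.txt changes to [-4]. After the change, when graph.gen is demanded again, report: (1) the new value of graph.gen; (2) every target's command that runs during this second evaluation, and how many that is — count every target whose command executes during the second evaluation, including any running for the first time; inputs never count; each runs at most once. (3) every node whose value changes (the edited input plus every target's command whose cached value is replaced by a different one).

Initial pass — values computed on the first demand:
  check.gen = mul(6, 5) = 30
  south.gen = reverse([-3, -8, 8]) = [8, -8, -3]
  router.gen = headl([8, -8, -3]) = 8
  tokens.gen = add(30, 30) = 60
  graph.gen = sub(8, 60) = -52

Second demand — change propagation:
  south.gen: re-runs because omega.txt [-3, -8, 8]->[-4]; new result [-4].
  router.gen: re-runs because south.gen [8, -8, -3]->[-4]; new result -4.
  graph.gen: re-runs because router.gen 8->-4; new result -64.

graph.gen now evaluates to -64.
Run set: graph.gen, router.gen, south.gen (3 run).
Changed values: graph.gen, omega.txt, router.gen, south.gen.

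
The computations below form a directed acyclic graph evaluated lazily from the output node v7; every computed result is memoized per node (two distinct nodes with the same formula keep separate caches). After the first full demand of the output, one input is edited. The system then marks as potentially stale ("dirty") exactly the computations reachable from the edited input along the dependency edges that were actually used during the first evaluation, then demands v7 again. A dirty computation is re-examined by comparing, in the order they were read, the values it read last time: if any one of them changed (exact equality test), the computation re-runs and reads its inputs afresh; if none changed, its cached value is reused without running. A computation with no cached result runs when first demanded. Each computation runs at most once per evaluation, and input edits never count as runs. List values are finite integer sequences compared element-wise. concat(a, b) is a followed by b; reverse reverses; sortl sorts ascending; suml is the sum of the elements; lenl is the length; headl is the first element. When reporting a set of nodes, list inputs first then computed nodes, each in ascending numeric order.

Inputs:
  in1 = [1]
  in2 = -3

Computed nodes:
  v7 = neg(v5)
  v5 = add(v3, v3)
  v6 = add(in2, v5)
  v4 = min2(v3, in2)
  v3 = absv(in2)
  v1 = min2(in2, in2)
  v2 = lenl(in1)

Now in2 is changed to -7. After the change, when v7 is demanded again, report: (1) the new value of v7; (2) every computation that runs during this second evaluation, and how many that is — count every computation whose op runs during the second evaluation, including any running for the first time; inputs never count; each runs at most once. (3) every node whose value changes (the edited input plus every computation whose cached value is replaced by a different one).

Demanding v7 again yields -14.
3 computations run: v3, v5, v7.
The nodes whose values change: in2, v3, v5, v7.

First demand of the output computes:
  v3 = absv(-3) = 3
  v5 = add(3, 3) = 6
  v7 = neg(6) = -6

After the edit, cleaning proceeds:
  v3: a read changed (in2 -3->-7) — executes, giving 7.
  v5: a read changed (v3 3->7; v3 3->7) — executes, giving 14.
  v7: a read changed (v5 6->14) — executes, giving -14.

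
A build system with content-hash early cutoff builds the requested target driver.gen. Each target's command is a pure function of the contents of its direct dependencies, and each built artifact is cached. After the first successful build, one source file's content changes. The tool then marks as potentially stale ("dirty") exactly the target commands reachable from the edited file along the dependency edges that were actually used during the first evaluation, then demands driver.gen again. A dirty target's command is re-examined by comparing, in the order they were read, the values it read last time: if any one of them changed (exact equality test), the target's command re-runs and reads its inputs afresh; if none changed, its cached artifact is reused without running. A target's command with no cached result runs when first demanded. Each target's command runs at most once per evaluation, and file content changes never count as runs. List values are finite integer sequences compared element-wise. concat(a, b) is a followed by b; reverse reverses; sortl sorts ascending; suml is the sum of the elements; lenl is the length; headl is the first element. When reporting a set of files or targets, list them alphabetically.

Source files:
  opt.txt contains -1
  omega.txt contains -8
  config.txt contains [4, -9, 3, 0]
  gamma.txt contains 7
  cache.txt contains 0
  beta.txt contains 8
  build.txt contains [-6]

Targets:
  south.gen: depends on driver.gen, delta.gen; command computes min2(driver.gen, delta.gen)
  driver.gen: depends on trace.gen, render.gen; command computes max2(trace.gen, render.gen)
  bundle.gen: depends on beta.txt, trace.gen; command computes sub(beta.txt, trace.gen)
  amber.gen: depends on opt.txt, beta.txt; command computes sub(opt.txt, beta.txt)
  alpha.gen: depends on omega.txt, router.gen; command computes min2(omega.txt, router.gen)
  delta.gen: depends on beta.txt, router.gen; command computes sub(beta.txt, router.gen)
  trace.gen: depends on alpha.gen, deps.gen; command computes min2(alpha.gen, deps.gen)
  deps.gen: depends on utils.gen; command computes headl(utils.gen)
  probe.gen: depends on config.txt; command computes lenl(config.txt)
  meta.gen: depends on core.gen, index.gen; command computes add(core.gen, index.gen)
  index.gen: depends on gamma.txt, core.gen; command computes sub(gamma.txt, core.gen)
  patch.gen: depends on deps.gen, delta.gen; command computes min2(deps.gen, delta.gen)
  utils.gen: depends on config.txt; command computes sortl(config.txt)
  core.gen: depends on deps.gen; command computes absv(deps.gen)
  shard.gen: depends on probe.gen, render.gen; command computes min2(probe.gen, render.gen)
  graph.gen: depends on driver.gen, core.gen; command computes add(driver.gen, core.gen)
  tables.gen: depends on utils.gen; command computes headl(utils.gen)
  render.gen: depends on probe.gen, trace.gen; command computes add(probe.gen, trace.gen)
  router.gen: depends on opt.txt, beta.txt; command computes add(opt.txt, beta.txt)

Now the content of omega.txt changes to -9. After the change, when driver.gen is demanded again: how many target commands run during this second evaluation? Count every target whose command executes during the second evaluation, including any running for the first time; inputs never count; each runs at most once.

Target commands that run: alpha.gen, trace.gen — 2 in total.
Key observation: the change is absorbed at trace.gen — it re-runs but produces the same value, and the output's value is unchanged.

First evaluation (everything demanded from the output):
  probe.gen = lenl([4, -9, 3, 0]) = 4
  router.gen = add(-1, 8) = 7
  alpha.gen = min2(-8, 7) = -8
  utils.gen = sortl([4, -9, 3, 0]) = [-9, 0, 3, 4]
  deps.gen = headl([-9, 0, 3, 4]) = -9
  trace.gen = min2(-8, -9) = -9
  render.gen = add(4, -9) = -5
  driver.gen = max2(-9, -5) = -5

Propagation after the edit:
  alpha.gen: runs — omega.txt -8->-9; result -9.
  trace.gen: runs — alpha.gen -8->-9; result -9 (same value as before).
  render.gen: checked — values it read are unchanged (probe.gen unchanged, trace.gen unchanged); reused cached -5 without running.
  driver.gen: checked — values it read are unchanged (trace.gen unchanged, render.gen unchanged); reused cached -5 without running.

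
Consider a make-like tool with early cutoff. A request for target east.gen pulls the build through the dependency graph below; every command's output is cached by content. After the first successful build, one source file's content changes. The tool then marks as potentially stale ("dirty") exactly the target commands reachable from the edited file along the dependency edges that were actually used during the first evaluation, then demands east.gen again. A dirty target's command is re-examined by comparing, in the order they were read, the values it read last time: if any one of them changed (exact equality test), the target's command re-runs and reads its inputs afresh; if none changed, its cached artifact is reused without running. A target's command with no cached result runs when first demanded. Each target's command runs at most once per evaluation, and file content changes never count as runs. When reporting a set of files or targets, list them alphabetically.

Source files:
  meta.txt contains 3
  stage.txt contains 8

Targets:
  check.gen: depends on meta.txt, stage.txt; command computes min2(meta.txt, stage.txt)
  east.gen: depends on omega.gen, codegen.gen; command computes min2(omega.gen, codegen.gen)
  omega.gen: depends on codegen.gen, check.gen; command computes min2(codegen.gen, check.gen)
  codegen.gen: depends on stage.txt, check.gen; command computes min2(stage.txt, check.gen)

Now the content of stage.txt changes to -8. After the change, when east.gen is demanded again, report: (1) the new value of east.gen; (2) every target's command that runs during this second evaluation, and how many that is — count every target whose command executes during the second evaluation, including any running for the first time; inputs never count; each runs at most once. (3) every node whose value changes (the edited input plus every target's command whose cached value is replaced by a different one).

Demanding east.gen again yields -8.
4 target commands run: check.gen, codegen.gen, east.gen, omega.gen.
The nodes whose values change: check.gen, codegen.gen, east.gen, omega.gen, stage.txt.

First demand of the output computes:
  check.gen = min2(3, 8) = 3
  codegen.gen = min2(8, 3) = 3
  omega.gen = min2(3, 3) = 3
  east.gen = min2(3, 3) = 3

After the edit, cleaning proceeds:
  check.gen: a read changed (stage.txt 8->-8) — executes, giving -8.
  codegen.gen: a read changed (stage.txt 8->-8; check.gen 3->-8) — executes, giving -8.
  omega.gen: a read changed (codegen.gen 3->-8; check.gen 3->-8) — executes, giving -8.
  east.gen: a read changed (omega.gen 3->-8; codegen.gen 3->-8) — executes, giving -8.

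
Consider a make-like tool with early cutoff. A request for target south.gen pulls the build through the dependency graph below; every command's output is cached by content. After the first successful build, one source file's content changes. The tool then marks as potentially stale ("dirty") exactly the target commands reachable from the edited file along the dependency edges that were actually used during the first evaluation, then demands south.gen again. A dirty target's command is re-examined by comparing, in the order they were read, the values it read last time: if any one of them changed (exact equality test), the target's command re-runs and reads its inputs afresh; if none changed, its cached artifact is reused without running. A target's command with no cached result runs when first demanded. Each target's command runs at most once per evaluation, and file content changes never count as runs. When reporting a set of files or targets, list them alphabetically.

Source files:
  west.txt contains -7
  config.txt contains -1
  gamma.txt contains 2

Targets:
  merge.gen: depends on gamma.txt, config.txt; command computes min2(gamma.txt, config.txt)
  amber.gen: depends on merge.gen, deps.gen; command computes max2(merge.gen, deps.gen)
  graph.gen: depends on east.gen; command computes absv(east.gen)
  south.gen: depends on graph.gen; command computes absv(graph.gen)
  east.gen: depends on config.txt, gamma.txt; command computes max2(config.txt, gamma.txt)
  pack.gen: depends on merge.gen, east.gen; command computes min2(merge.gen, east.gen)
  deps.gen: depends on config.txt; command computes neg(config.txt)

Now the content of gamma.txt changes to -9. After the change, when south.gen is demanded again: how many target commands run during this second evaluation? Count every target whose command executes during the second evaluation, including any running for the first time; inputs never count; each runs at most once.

3 target commands run: east.gen, graph.gen, south.gen.

First demand of the output computes:
  east.gen = max2(-1, 2) = 2
  graph.gen = absv(2) = 2
  south.gen = absv(2) = 2

After the edit, cleaning proceeds:
  east.gen: a read changed (gamma.txt 2->-9) — executes, giving -1.
  graph.gen: a read changed (east.gen 2->-1) — executes, giving 1.
  south.gen: a read changed (graph.gen 2->1) — executes, giving 1.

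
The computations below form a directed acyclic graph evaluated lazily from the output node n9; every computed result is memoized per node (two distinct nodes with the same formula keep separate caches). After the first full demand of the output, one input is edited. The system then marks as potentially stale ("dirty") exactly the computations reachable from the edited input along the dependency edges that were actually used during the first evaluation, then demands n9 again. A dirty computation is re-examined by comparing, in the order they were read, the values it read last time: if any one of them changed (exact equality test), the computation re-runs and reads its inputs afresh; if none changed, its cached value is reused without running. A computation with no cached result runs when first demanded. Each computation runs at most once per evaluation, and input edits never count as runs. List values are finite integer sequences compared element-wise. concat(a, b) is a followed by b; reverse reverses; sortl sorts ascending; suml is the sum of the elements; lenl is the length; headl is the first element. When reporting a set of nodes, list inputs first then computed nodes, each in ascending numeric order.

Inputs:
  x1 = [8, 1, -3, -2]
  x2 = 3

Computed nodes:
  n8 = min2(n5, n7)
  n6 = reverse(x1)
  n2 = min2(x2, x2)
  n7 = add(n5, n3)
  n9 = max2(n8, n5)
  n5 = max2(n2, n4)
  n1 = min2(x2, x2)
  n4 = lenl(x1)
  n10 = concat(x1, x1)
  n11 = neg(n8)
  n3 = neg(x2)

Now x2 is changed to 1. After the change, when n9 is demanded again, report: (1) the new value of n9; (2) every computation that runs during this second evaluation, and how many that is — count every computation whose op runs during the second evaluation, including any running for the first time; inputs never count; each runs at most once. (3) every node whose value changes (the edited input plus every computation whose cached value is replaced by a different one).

First demand of the output computes:
  n2 = min2(3, 3) = 3
  n3 = neg(3) = -3
  n4 = lenl([8, 1, -3, -2]) = 4
  n5 = max2(3, 4) = 4
  n7 = add(4, -3) = 1
  n8 = min2(4, 1) = 1
  n9 = max2(1, 4) = 4

After the edit, cleaning proceeds:
  n2: a read changed (x2 3->1; x2 3->1) — executes, giving 1.
  n3: a read changed (x2 3->1) — executes, giving -1.
  n5: a read changed (n2 3->1) — executes, giving 4 — identical to its old value.
  n7: a read changed (n3 -3->-1) — executes, giving 3.
  n8: a read changed (n7 1->3) — executes, giving 3.
  n9: a read changed (n8 1->3) — executes, giving 4 — identical to its old value.

Demanding n9 again yields 4.
6 computations run: n2, n3, n5, n7, n8, n9.
The nodes whose values change: x2, n2, n3, n7, n8.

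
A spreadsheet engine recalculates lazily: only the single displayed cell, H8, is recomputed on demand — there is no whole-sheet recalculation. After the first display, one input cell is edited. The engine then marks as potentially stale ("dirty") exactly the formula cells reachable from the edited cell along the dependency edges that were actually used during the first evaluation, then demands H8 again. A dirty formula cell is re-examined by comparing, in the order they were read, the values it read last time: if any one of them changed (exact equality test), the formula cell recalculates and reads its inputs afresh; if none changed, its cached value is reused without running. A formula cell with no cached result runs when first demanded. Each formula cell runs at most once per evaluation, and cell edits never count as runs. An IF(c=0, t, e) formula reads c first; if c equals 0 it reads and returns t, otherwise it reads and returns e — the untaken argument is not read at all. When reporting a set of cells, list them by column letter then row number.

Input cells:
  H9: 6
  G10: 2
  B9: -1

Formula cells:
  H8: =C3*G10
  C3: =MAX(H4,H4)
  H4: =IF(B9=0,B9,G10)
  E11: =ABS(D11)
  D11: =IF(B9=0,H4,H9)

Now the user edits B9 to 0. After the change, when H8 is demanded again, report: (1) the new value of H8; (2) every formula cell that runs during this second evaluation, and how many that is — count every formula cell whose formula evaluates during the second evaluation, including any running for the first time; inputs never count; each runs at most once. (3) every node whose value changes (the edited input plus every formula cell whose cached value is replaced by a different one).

New value of H8: 0.
Formula cells that run: C3, H4, H8 — 3 in total.
Values that change: B9, C3, H4, H8.

First evaluation (everything demanded from the output):
  H4 = IF(B9=0: B9=-1 -> else branch G10) = 2
  C3 = MAX(2, 2) = 2
  H8 = 2 * 2 = 4

Propagation after the edit:
  H4: runs — B9 -1->0; result 0.
  C3: runs — H4 2->0; H4 2->0; result 0.
  H8: runs — C3 2->0; result 0.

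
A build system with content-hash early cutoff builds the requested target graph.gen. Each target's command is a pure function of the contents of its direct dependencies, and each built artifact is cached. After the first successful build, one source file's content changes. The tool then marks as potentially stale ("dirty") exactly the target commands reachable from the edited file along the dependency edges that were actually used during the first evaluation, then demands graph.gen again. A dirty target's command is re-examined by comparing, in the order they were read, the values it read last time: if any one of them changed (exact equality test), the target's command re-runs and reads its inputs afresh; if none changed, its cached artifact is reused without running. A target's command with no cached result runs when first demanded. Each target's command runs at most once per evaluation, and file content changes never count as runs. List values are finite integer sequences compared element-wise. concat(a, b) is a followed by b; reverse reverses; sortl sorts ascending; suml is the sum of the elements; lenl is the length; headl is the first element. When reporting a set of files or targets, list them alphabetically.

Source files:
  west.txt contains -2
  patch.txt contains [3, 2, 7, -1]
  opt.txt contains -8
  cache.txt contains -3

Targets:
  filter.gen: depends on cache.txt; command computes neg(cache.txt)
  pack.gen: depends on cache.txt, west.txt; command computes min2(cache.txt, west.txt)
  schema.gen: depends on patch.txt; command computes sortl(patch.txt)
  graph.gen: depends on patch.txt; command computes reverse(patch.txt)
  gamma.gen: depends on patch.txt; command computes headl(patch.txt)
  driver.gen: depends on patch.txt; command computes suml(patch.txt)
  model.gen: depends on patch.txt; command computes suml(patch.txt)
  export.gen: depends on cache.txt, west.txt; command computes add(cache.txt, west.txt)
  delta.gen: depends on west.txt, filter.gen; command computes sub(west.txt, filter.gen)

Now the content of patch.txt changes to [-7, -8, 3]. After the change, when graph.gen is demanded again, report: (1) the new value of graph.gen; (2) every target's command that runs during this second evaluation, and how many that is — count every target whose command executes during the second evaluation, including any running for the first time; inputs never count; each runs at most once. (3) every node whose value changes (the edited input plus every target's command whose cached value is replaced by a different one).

New value of graph.gen: [3, -8, -7].
Target commands that run: graph.gen — 1 in total.
Values that change: graph.gen, patch.txt.

First evaluation (everything demanded from the output):
  graph.gen = reverse([3, 2, 7, -1]) = [-1, 7, 2, 3]

Propagation after the edit:
  graph.gen: runs — patch.txt [3, 2, 7, -1]->[-7, -8, 3]; result [3, -8, -7].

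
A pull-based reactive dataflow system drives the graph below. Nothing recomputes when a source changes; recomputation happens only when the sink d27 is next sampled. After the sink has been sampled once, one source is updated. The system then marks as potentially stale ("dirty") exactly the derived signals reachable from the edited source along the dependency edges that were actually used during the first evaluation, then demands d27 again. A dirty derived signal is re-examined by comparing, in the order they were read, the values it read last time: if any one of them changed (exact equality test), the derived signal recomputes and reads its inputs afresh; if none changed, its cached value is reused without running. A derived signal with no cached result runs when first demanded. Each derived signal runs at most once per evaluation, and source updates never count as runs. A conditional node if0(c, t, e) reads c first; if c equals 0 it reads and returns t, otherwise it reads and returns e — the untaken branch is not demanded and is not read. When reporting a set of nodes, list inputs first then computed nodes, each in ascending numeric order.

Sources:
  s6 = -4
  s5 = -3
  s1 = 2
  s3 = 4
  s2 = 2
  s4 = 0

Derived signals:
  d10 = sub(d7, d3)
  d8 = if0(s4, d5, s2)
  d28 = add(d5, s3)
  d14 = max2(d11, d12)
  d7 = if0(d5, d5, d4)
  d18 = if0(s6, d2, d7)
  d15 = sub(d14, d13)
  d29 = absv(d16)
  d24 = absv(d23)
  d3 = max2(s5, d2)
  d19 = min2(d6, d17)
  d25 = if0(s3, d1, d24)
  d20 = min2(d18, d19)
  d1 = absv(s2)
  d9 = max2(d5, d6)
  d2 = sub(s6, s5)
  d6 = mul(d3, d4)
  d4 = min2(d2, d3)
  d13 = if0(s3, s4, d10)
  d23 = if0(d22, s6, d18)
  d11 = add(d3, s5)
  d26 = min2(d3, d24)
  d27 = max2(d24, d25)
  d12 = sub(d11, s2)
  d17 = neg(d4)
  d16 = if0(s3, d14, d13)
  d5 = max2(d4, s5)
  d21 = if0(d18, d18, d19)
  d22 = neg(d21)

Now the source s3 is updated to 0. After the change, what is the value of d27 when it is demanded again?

New value of d27: 2.
Key observation: a condition flipped, so demand reaches new nodes — d1 runs for the first time.

First evaluation (everything demanded from the output):
  d2 = sub(-4, -3) = -1
  d3 = max2(-3, -1) = -1
  d4 = min2(-1, -1) = -1
  d5 = max2(-1, -3) = -1
  d6 = mul(-1, -1) = 1
  d7 = if0(d5=-1 -> else branch d4) = -1
  d17 = neg(-1) = 1
  d18 = if0(s6=-4 -> else branch d7) = -1
  d19 = min2(1, 1) = 1
  d21 = if0(d18=-1 -> else branch d19) = 1
  d22 = neg(1) = -1
  d23 = if0(d22=-1 -> else branch d18) = -1
  d24 = absv(-1) = 1
  d25 = if0(s3=4 -> else branch d24) = 1
  d27 = max2(1, 1) = 1

Propagation after the edit:
  d1: demanded for the first time — runs, produces 2.
  d25: runs — s3 4->0; result 2.
  d27: runs — d25 1->2; result 2.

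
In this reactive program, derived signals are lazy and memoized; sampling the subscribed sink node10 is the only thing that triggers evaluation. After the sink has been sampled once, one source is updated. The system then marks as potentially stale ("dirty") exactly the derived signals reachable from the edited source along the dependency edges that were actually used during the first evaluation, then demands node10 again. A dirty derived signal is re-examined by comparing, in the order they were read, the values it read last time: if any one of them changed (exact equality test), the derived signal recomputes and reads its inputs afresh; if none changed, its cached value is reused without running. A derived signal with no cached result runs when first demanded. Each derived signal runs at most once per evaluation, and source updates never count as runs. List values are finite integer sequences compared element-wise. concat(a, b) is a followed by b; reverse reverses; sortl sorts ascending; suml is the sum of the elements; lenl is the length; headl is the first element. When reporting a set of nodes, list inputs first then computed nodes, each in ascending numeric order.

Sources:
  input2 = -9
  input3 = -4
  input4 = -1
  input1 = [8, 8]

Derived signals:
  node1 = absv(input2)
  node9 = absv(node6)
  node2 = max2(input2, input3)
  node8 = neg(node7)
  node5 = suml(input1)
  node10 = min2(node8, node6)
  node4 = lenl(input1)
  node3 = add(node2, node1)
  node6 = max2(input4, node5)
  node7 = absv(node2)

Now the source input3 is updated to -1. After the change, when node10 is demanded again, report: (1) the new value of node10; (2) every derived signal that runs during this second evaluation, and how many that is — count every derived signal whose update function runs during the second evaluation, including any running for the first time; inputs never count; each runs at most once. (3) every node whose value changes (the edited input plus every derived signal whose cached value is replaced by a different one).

Demanding node10 again yields -1.
4 derived signals run: node2, node7, node8, node10.
The nodes whose values change: input3, node2, node7, node8, node10.

First demand of the output computes:
  node2 = max2(-9, -4) = -4
  node5 = suml([8, 8]) = 16
  node6 = max2(-1, 16) = 16
  node7 = absv(-4) = 4
  node8 = neg(4) = -4
  node10 = min2(-4, 16) = -4

After the edit, cleaning proceeds:
  node2: a read changed (input3 -4->-1) — executes, giving -1.
  node7: a read changed (node2 -4->-1) — executes, giving 1.
  node8: a read changed (node7 4->1) — executes, giving -1.
  node10: a read changed (node8 -4->-1) — executes, giving -1.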